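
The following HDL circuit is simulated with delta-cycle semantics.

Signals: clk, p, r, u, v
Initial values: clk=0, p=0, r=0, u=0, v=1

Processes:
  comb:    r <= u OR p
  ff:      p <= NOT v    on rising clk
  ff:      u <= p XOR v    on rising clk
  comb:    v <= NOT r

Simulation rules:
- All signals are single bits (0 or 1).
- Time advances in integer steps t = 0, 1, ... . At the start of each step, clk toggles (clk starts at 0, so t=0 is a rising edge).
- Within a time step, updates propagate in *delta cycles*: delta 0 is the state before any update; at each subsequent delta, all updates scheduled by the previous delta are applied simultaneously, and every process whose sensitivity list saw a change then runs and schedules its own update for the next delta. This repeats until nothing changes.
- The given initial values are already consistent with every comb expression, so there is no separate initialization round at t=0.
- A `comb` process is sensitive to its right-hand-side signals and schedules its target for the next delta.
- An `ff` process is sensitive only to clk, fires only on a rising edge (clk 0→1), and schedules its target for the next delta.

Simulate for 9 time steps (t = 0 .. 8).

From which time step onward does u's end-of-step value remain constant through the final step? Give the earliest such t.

[bits: p,clk,u,r,v]
t=0: Δ0=00001 Δ1=01001 Δ2=01101 Δ3=01111 Δ4=01110 | 4Δ
t=1: Δ0=01110 Δ1=00110 | 1Δ
t=2: Δ0=00110 Δ1=01110 Δ2=11010 | 2Δ
t=3: Δ0=11010 Δ1=10010 | 1Δ
t=4: Δ0=10010 Δ1=11010 Δ2=11110 | 2Δ
t=5: Δ0=11110 Δ1=10110 | 1Δ
t=6: Δ0=10110 Δ1=11110 | 1Δ
t=7: Δ0=11110 Δ1=10110 | 1Δ
t=8: Δ0=10110 Δ1=11110 | 1Δ

4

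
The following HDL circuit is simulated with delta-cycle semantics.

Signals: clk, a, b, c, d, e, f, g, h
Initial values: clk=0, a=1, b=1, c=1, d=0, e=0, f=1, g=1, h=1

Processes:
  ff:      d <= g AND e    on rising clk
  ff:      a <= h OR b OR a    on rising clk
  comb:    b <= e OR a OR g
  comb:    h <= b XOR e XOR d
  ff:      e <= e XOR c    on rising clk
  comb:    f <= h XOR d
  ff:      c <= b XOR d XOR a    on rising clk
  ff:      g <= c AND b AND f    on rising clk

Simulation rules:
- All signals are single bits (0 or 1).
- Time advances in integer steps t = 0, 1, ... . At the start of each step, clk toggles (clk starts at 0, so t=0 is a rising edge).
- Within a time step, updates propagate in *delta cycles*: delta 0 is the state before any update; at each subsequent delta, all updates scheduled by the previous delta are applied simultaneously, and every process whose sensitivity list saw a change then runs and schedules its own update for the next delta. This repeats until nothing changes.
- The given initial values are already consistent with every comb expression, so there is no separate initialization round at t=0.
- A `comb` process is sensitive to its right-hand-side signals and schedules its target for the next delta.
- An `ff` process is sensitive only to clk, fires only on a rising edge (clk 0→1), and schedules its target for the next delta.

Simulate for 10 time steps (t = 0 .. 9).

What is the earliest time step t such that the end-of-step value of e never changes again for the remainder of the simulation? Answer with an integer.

t0.Δ0 c=1 a=1 e=0 g=1 h=1 d=0 f=1 b=1 clk=0
t0.Δ1 c=1 a=1 e=0 g=1 h=1 d=0 f=1 b=1 clk=1
t0.Δ2 c=0 a=1 e=1 g=1 h=1 d=0 f=1 b=1 clk=1
t0.Δ3 c=0 a=1 e=1 g=1 h=0 d=0 f=1 b=1 clk=1
t0.Δ4 c=0 a=1 e=1 g=1 h=0 d=0 f=0 b=1 clk=1
t1.Δ0 c=0 a=1 e=1 g=1 h=0 d=0 f=0 b=1 clk=1
t1.Δ1 c=0 a=1 e=1 g=1 h=0 d=0 f=0 b=1 clk=0
t2.Δ0 c=0 a=1 e=1 g=1 h=0 d=0 f=0 b=1 clk=0
t2.Δ1 c=0 a=1 e=1 g=1 h=0 d=0 f=0 b=1 clk=1
t2.Δ2 c=0 a=1 e=1 g=0 h=0 d=1 f=0 b=1 clk=1
t2.Δ3 c=0 a=1 e=1 g=0 h=1 d=1 f=1 b=1 clk=1
t2.Δ4 c=0 a=1 e=1 g=0 h=1 d=1 f=0 b=1 clk=1
t3.Δ0 c=0 a=1 e=1 g=0 h=1 d=1 f=0 b=1 clk=1
t3.Δ1 c=0 a=1 e=1 g=0 h=1 d=1 f=0 b=1 clk=0
t4.Δ0 c=0 a=1 e=1 g=0 h=1 d=1 f=0 b=1 clk=0
t4.Δ1 c=0 a=1 e=1 g=0 h=1 d=1 f=0 b=1 clk=1
t4.Δ2 c=1 a=1 e=1 g=0 h=1 d=0 f=0 b=1 clk=1
t4.Δ3 c=1 a=1 e=1 g=0 h=0 d=0 f=1 b=1 clk=1
t4.Δ4 c=1 a=1 e=1 g=0 h=0 d=0 f=0 b=1 clk=1
t5.Δ0 c=1 a=1 e=1 g=0 h=0 d=0 f=0 b=1 clk=1
t5.Δ1 c=1 a=1 e=1 g=0 h=0 d=0 f=0 b=1 clk=0
t6.Δ0 c=1 a=1 e=1 g=0 h=0 d=0 f=0 b=1 clk=0
t6.Δ1 c=1 a=1 e=1 g=0 h=0 d=0 f=0 b=1 clk=1
t6.Δ2 c=0 a=1 e=0 g=0 h=0 d=0 f=0 b=1 clk=1
t6.Δ3 c=0 a=1 e=0 g=0 h=1 d=0 f=0 b=1 clk=1
t6.Δ4 c=0 a=1 e=0 g=0 h=1 d=0 f=1 b=1 clk=1
t7.Δ0 c=0 a=1 e=0 g=0 h=1 d=0 f=1 b=1 clk=1
t7.Δ1 c=0 a=1 e=0 g=0 h=1 d=0 f=1 b=1 clk=0
t8.Δ0 c=0 a=1 e=0 g=0 h=1 d=0 f=1 b=1 clk=0
t8.Δ1 c=0 a=1 e=0 g=0 h=1 d=0 f=1 b=1 clk=1
t9.Δ0 c=0 a=1 e=0 g=0 h=1 d=0 f=1 b=1 clk=1
t9.Δ1 c=0 a=1 e=0 g=0 h=1 d=0 f=1 b=1 clk=0

6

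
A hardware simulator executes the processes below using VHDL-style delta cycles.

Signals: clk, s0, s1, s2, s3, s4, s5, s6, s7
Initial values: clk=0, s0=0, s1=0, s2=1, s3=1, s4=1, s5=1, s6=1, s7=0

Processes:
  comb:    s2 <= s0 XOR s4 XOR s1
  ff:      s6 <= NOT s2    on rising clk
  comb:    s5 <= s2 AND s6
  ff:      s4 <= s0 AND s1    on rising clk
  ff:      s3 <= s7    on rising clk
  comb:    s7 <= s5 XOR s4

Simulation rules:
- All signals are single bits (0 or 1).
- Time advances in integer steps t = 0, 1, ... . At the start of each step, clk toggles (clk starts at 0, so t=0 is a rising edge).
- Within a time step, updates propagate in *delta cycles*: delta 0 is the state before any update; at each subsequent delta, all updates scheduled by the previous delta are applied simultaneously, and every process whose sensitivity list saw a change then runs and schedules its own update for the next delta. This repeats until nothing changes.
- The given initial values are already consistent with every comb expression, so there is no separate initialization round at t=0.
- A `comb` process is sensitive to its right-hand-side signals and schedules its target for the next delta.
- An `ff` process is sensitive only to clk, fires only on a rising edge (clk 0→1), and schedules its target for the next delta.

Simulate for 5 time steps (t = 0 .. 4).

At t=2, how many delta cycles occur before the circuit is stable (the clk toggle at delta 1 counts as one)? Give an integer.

2

t0.Δ0 s2=1 s7=0 s0=0 s5=1 s6=1 s1=0 s3=1 s4=1 clk=0
t0.Δ1 s2=1 s7=0 s0=0 s5=1 s6=1 s1=0 s3=1 s4=1 clk=1
t0.Δ2 s2=1 s7=0 s0=0 s5=1 s6=0 s1=0 s3=0 s4=0 clk=1
t0.Δ3 s2=0 s7=1 s0=0 s5=0 s6=0 s1=0 s3=0 s4=0 clk=1
t0.Δ4 s2=0 s7=0 s0=0 s5=0 s6=0 s1=0 s3=0 s4=0 clk=1
t1.Δ0 s2=0 s7=0 s0=0 s5=0 s6=0 s1=0 s3=0 s4=0 clk=1
t1.Δ1 s2=0 s7=0 s0=0 s5=0 s6=0 s1=0 s3=0 s4=0 clk=0
t2.Δ0 s2=0 s7=0 s0=0 s5=0 s6=0 s1=0 s3=0 s4=0 clk=0
t2.Δ1 s2=0 s7=0 s0=0 s5=0 s6=0 s1=0 s3=0 s4=0 clk=1
t2.Δ2 s2=0 s7=0 s0=0 s5=0 s6=1 s1=0 s3=0 s4=0 clk=1
t3.Δ0 s2=0 s7=0 s0=0 s5=0 s6=1 s1=0 s3=0 s4=0 clk=1
t3.Δ1 s2=0 s7=0 s0=0 s5=0 s6=1 s1=0 s3=0 s4=0 clk=0
t4.Δ0 s2=0 s7=0 s0=0 s5=0 s6=1 s1=0 s3=0 s4=0 clk=0
t4.Δ1 s2=0 s7=0 s0=0 s5=0 s6=1 s1=0 s3=0 s4=0 clk=1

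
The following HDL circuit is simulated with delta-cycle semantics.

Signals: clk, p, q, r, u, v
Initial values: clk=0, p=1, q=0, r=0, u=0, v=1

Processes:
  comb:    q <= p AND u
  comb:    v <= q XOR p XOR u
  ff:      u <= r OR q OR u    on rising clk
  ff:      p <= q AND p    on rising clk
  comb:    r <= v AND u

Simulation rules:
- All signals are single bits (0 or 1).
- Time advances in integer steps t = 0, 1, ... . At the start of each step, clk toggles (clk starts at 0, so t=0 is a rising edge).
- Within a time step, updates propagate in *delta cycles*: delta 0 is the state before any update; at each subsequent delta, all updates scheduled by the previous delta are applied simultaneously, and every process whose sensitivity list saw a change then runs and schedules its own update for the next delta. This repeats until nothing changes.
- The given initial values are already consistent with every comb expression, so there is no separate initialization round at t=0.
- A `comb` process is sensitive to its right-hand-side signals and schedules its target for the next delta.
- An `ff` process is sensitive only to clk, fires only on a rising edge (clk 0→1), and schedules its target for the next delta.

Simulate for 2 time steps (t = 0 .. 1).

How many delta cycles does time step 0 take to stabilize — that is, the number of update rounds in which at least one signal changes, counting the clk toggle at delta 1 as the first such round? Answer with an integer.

3

t0.Δ0 q=0 v=1 clk=0 r=0 u=0 p=1
t0.Δ1 q=0 v=1 clk=1 r=0 u=0 p=1
t0.Δ2 q=0 v=1 clk=1 r=0 u=0 p=0
t0.Δ3 q=0 v=0 clk=1 r=0 u=0 p=0
t1.Δ0 q=0 v=0 clk=1 r=0 u=0 p=0
t1.Δ1 q=0 v=0 clk=0 r=0 u=0 p=0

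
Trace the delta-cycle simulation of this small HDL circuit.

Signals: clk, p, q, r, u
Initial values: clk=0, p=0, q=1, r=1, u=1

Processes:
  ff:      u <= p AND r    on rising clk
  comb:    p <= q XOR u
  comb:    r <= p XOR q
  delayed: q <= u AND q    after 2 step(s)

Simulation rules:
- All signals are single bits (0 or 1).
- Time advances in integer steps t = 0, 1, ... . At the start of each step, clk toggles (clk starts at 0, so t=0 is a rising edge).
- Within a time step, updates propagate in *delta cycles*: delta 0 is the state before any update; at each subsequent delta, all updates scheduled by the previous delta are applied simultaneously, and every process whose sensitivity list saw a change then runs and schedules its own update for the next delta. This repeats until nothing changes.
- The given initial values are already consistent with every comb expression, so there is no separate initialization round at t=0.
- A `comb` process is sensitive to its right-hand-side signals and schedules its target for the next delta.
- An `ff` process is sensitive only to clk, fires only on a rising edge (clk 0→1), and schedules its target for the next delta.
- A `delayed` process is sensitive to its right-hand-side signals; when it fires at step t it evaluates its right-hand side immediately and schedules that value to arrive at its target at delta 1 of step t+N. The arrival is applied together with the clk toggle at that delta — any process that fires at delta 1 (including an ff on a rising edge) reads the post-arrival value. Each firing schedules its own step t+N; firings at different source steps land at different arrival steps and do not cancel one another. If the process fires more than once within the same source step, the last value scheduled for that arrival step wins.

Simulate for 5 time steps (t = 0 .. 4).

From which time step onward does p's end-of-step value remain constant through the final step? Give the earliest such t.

2

[bits: r,u,p,clk,q]
t=0: Δ0=11001 Δ1=11011 Δ2=10011 Δ3=10111 Δ4=00111 | 4Δ
t=1: Δ0=00111 Δ1=00101 | 1Δ
t=2: Δ0=00101 Δ1=00110 Δ2=10010 Δ3=00010 | 3Δ
t=3: Δ0=00010 Δ1=00000 | 1Δ
t=4: Δ0=00000 Δ1=00010 | 1Δ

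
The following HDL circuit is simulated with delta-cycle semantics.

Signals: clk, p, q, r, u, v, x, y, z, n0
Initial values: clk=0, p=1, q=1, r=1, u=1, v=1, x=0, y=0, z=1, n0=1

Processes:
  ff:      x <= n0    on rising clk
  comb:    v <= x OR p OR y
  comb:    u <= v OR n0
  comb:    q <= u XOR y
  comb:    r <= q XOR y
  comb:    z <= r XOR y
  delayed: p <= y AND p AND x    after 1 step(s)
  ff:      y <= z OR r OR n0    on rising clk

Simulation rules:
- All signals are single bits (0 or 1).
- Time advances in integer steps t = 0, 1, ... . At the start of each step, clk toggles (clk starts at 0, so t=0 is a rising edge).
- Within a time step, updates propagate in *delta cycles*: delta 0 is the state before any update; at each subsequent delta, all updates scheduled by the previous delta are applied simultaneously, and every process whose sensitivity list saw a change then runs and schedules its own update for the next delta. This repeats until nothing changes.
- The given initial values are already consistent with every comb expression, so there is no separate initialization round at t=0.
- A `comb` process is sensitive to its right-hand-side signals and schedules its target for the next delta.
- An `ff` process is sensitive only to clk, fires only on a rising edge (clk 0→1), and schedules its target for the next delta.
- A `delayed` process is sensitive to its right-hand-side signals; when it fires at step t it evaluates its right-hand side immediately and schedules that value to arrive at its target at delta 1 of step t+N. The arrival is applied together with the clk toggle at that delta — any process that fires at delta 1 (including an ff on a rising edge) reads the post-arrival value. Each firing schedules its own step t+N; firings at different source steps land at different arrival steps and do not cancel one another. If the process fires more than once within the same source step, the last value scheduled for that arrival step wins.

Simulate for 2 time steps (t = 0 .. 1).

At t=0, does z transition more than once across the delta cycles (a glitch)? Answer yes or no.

[bits: r,q,u,n0,p,z,clk,y,v,x]
t=0: Δ0=1111110010 Δ1=1111111010 Δ2=1111111111 Δ3=0011101111 Δ4=1011111111 Δ5=1011101111 | 5Δ
t=1: Δ0=1011101111 Δ1=1011100111 | 1Δ

yes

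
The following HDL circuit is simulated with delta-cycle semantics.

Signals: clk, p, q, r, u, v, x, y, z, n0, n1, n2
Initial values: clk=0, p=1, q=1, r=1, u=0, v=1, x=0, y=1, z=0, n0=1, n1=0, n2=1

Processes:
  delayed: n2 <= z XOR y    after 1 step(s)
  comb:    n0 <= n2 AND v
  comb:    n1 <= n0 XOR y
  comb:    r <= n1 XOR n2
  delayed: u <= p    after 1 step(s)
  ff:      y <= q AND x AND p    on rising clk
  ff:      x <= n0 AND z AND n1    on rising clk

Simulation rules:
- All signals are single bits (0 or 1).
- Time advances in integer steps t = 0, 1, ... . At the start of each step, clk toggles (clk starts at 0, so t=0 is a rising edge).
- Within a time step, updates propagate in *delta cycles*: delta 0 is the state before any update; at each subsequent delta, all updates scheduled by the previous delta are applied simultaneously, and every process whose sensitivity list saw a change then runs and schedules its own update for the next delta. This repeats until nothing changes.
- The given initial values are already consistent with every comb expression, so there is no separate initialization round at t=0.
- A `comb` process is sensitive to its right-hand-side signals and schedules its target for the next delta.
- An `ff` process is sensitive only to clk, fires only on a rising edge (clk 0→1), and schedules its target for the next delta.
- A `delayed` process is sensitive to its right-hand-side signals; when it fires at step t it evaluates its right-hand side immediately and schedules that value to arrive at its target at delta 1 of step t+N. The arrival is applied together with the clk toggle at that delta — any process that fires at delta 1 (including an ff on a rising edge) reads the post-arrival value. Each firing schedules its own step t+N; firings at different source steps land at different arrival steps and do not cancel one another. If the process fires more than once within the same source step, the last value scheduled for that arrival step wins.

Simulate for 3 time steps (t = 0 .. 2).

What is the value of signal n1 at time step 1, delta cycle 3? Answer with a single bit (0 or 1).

0

t=0 Δ0: x=0 clk=0 v=1 r=1 p=1 q=1 n2=1 n1=0 y=1 u=0 z=0 n0=1
  Δ1: clk:0→1
  Δ2: y:1→0
  Δ3: n1:0→1
  Δ4: r:1→0
  (4Δ to stable)
t=1 Δ0: x=0 clk=1 v=1 r=0 p=1 q=1 n2=1 n1=1 y=0 u=0 z=0 n0=1
  Δ1: clk:1→0, n2:1→0
  Δ2: r:0→1, n0:1→0
  Δ3: n1:1→0
  Δ4: r:1→0
  (4Δ to stable)
t=2 Δ0: x=0 clk=0 v=1 r=0 p=1 q=1 n2=0 n1=0 y=0 u=0 z=0 n0=0
  Δ1: clk:0→1
  (1Δ to stable)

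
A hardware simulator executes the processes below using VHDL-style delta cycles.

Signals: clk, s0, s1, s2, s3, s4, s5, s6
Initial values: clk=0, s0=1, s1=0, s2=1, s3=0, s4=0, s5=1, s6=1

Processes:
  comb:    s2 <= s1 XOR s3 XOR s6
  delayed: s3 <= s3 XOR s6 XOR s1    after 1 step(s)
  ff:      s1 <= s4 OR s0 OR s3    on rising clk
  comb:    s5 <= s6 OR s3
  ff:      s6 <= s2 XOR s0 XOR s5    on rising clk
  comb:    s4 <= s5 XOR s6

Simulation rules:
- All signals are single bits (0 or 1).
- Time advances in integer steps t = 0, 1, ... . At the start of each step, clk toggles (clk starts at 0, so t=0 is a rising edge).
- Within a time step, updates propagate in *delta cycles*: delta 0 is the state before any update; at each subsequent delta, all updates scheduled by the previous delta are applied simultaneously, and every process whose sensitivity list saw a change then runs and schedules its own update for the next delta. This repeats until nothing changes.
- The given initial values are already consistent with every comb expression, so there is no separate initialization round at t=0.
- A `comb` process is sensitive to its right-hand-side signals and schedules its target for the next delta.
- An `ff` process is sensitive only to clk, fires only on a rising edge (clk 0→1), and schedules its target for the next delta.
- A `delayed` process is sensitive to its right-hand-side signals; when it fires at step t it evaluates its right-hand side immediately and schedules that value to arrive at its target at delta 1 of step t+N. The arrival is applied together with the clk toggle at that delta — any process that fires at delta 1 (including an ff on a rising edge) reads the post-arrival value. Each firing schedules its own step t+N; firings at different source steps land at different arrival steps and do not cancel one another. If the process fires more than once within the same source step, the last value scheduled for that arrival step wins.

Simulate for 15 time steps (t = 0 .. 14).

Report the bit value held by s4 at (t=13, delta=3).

t0.Δ0 s0=1 clk=0 s1=0 s2=1 s5=1 s6=1 s3=0 s4=0
t0.Δ1 s0=1 clk=1 s1=0 s2=1 s5=1 s6=1 s3=0 s4=0
t0.Δ2 s0=1 clk=1 s1=1 s2=1 s5=1 s6=1 s3=0 s4=0
t0.Δ3 s0=1 clk=1 s1=1 s2=0 s5=1 s6=1 s3=0 s4=0
t1.Δ0 s0=1 clk=1 s1=1 s2=0 s5=1 s6=1 s3=0 s4=0
t1.Δ1 s0=1 clk=0 s1=1 s2=0 s5=1 s6=1 s3=0 s4=0
t2.Δ0 s0=1 clk=0 s1=1 s2=0 s5=1 s6=1 s3=0 s4=0
t2.Δ1 s0=1 clk=1 s1=1 s2=0 s5=1 s6=1 s3=0 s4=0
t2.Δ2 s0=1 clk=1 s1=1 s2=0 s5=1 s6=0 s3=0 s4=0
t2.Δ3 s0=1 clk=1 s1=1 s2=1 s5=0 s6=0 s3=0 s4=1
t2.Δ4 s0=1 clk=1 s1=1 s2=1 s5=0 s6=0 s3=0 s4=0
t3.Δ0 s0=1 clk=1 s1=1 s2=1 s5=0 s6=0 s3=0 s4=0
t3.Δ1 s0=1 clk=0 s1=1 s2=1 s5=0 s6=0 s3=1 s4=0
t3.Δ2 s0=1 clk=0 s1=1 s2=0 s5=1 s6=0 s3=1 s4=0
t3.Δ3 s0=1 clk=0 s1=1 s2=0 s5=1 s6=0 s3=1 s4=1
t4.Δ0 s0=1 clk=0 s1=1 s2=0 s5=1 s6=0 s3=1 s4=1
t4.Δ1 s0=1 clk=1 s1=1 s2=0 s5=1 s6=0 s3=0 s4=1
t4.Δ2 s0=1 clk=1 s1=1 s2=1 s5=0 s6=0 s3=0 s4=1
t4.Δ3 s0=1 clk=1 s1=1 s2=1 s5=0 s6=0 s3=0 s4=0
t5.Δ0 s0=1 clk=1 s1=1 s2=1 s5=0 s6=0 s3=0 s4=0
t5.Δ1 s0=1 clk=0 s1=1 s2=1 s5=0 s6=0 s3=1 s4=0
t5.Δ2 s0=1 clk=0 s1=1 s2=0 s5=1 s6=0 s3=1 s4=0
t5.Δ3 s0=1 clk=0 s1=1 s2=0 s5=1 s6=0 s3=1 s4=1
t6.Δ0 s0=1 clk=0 s1=1 s2=0 s5=1 s6=0 s3=1 s4=1
t6.Δ1 s0=1 clk=1 s1=1 s2=0 s5=1 s6=0 s3=0 s4=1
t6.Δ2 s0=1 clk=1 s1=1 s2=1 s5=0 s6=0 s3=0 s4=1
t6.Δ3 s0=1 clk=1 s1=1 s2=1 s5=0 s6=0 s3=0 s4=0
t7.Δ0 s0=1 clk=1 s1=1 s2=1 s5=0 s6=0 s3=0 s4=0
t7.Δ1 s0=1 clk=0 s1=1 s2=1 s5=0 s6=0 s3=1 s4=0
t7.Δ2 s0=1 clk=0 s1=1 s2=0 s5=1 s6=0 s3=1 s4=0
t7.Δ3 s0=1 clk=0 s1=1 s2=0 s5=1 s6=0 s3=1 s4=1
t8.Δ0 s0=1 clk=0 s1=1 s2=0 s5=1 s6=0 s3=1 s4=1
t8.Δ1 s0=1 clk=1 s1=1 s2=0 s5=1 s6=0 s3=0 s4=1
t8.Δ2 s0=1 clk=1 s1=1 s2=1 s5=0 s6=0 s3=0 s4=1
t8.Δ3 s0=1 clk=1 s1=1 s2=1 s5=0 s6=0 s3=0 s4=0
t9.Δ0 s0=1 clk=1 s1=1 s2=1 s5=0 s6=0 s3=0 s4=0
t9.Δ1 s0=1 clk=0 s1=1 s2=1 s5=0 s6=0 s3=1 s4=0
t9.Δ2 s0=1 clk=0 s1=1 s2=0 s5=1 s6=0 s3=1 s4=0
t9.Δ3 s0=1 clk=0 s1=1 s2=0 s5=1 s6=0 s3=1 s4=1
t10.Δ0 s0=1 clk=0 s1=1 s2=0 s5=1 s6=0 s3=1 s4=1
t10.Δ1 s0=1 clk=1 s1=1 s2=0 s5=1 s6=0 s3=0 s4=1
t10.Δ2 s0=1 clk=1 s1=1 s2=1 s5=0 s6=0 s3=0 s4=1
t10.Δ3 s0=1 clk=1 s1=1 s2=1 s5=0 s6=0 s3=0 s4=0
t11.Δ0 s0=1 clk=1 s1=1 s2=1 s5=0 s6=0 s3=0 s4=0
t11.Δ1 s0=1 clk=0 s1=1 s2=1 s5=0 s6=0 s3=1 s4=0
t11.Δ2 s0=1 clk=0 s1=1 s2=0 s5=1 s6=0 s3=1 s4=0
t11.Δ3 s0=1 clk=0 s1=1 s2=0 s5=1 s6=0 s3=1 s4=1
t12.Δ0 s0=1 clk=0 s1=1 s2=0 s5=1 s6=0 s3=1 s4=1
t12.Δ1 s0=1 clk=1 s1=1 s2=0 s5=1 s6=0 s3=0 s4=1
t12.Δ2 s0=1 clk=1 s1=1 s2=1 s5=0 s6=0 s3=0 s4=1
t12.Δ3 s0=1 clk=1 s1=1 s2=1 s5=0 s6=0 s3=0 s4=0
t13.Δ0 s0=1 clk=1 s1=1 s2=1 s5=0 s6=0 s3=0 s4=0
t13.Δ1 s0=1 clk=0 s1=1 s2=1 s5=0 s6=0 s3=1 s4=0
t13.Δ2 s0=1 clk=0 s1=1 s2=0 s5=1 s6=0 s3=1 s4=0
t13.Δ3 s0=1 clk=0 s1=1 s2=0 s5=1 s6=0 s3=1 s4=1
t14.Δ0 s0=1 clk=0 s1=1 s2=0 s5=1 s6=0 s3=1 s4=1
t14.Δ1 s0=1 clk=1 s1=1 s2=0 s5=1 s6=0 s3=0 s4=1
t14.Δ2 s0=1 clk=1 s1=1 s2=1 s5=0 s6=0 s3=0 s4=1
t14.Δ3 s0=1 clk=1 s1=1 s2=1 s5=0 s6=0 s3=0 s4=0

1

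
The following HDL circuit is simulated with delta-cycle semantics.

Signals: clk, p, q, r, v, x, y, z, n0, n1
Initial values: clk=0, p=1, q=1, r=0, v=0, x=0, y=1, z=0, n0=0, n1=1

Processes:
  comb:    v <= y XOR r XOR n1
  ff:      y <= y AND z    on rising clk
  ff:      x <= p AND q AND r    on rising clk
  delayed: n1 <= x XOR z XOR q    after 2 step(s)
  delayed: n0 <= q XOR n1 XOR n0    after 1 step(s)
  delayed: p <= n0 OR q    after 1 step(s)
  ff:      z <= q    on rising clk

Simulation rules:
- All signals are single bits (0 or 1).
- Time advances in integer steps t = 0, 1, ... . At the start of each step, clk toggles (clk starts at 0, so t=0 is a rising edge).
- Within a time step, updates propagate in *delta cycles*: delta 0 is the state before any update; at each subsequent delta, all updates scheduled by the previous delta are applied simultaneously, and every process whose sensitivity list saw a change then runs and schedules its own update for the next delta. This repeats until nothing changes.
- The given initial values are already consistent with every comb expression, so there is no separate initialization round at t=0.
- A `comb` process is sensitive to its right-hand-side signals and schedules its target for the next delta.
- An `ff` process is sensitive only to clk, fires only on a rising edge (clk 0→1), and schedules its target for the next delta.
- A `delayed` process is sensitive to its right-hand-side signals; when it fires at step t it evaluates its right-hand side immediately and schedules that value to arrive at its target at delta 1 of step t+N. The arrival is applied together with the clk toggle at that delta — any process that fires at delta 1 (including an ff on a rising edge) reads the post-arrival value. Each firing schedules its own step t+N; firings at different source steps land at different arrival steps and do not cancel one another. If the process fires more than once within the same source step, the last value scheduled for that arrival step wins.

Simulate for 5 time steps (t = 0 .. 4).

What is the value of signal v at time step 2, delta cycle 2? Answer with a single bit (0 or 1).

[bits: n1,v,p,y,z,x,r,clk,q,n0]
t=0: Δ0=1011000010 Δ1=1011000110 Δ2=1010100110 Δ3=1110100110 | 3Δ
t=1: Δ0=1110100110 Δ1=1110100010 | 1Δ
t=2: Δ0=1110100010 Δ1=0110100110 Δ2=0010100110 | 2Δ
t=3: Δ0=0010100110 Δ1=0010100011 | 1Δ
t=4: Δ0=0010100011 Δ1=0010100110 | 1Δ

0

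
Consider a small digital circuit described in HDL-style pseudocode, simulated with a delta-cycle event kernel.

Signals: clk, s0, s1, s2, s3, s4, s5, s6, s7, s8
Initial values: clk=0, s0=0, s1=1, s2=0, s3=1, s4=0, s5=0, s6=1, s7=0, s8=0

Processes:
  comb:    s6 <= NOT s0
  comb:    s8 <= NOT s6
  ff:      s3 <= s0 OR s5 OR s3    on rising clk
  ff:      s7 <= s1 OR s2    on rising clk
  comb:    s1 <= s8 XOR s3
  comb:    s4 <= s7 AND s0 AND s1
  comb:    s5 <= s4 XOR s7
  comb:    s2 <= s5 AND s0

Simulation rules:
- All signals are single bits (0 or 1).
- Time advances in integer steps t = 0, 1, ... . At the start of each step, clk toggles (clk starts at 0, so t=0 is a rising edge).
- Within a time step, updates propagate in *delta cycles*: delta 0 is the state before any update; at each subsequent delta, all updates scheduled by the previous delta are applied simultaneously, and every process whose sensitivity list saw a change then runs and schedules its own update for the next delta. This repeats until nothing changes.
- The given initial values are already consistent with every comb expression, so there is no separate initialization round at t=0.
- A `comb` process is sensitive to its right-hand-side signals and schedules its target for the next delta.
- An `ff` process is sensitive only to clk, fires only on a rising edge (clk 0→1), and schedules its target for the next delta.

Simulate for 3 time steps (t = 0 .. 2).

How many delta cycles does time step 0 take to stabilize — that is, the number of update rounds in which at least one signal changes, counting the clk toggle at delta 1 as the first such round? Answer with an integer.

3

t0.Δ0 s3=1 s8=0 s5=0 s1=1 clk=0 s7=0 s2=0 s0=0 s4=0 s6=1
t0.Δ1 s3=1 s8=0 s5=0 s1=1 clk=1 s7=0 s2=0 s0=0 s4=0 s6=1
t0.Δ2 s3=1 s8=0 s5=0 s1=1 clk=1 s7=1 s2=0 s0=0 s4=0 s6=1
t0.Δ3 s3=1 s8=0 s5=1 s1=1 clk=1 s7=1 s2=0 s0=0 s4=0 s6=1
t1.Δ0 s3=1 s8=0 s5=1 s1=1 clk=1 s7=1 s2=0 s0=0 s4=0 s6=1
t1.Δ1 s3=1 s8=0 s5=1 s1=1 clk=0 s7=1 s2=0 s0=0 s4=0 s6=1
t2.Δ0 s3=1 s8=0 s5=1 s1=1 clk=0 s7=1 s2=0 s0=0 s4=0 s6=1
t2.Δ1 s3=1 s8=0 s5=1 s1=1 clk=1 s7=1 s2=0 s0=0 s4=0 s6=1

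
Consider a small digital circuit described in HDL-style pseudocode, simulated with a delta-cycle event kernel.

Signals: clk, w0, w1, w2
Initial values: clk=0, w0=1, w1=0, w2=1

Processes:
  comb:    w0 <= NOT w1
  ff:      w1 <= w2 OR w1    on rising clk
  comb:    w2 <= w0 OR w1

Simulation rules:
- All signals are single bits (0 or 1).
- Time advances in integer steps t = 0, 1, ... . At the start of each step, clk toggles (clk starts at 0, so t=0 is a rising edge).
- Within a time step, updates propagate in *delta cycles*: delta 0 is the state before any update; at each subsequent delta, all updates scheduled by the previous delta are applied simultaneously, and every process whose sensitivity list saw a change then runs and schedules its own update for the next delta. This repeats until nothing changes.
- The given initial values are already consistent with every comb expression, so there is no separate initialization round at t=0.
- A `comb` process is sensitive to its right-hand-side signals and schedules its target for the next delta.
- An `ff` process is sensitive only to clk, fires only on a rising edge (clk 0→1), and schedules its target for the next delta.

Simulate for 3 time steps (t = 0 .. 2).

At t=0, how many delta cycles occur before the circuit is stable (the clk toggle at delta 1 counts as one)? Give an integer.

3

t=0 Δ0: w2=1 clk=0 w1=0 w0=1
  Δ1: clk:0→1
  Δ2: w1:0→1
  Δ3: w0:1→0
  (3Δ to stable)
t=1 Δ0: w2=1 clk=1 w1=1 w0=0
  Δ1: clk:1→0
  (1Δ to stable)
t=2 Δ0: w2=1 clk=0 w1=1 w0=0
  Δ1: clk:0→1
  (1Δ to stable)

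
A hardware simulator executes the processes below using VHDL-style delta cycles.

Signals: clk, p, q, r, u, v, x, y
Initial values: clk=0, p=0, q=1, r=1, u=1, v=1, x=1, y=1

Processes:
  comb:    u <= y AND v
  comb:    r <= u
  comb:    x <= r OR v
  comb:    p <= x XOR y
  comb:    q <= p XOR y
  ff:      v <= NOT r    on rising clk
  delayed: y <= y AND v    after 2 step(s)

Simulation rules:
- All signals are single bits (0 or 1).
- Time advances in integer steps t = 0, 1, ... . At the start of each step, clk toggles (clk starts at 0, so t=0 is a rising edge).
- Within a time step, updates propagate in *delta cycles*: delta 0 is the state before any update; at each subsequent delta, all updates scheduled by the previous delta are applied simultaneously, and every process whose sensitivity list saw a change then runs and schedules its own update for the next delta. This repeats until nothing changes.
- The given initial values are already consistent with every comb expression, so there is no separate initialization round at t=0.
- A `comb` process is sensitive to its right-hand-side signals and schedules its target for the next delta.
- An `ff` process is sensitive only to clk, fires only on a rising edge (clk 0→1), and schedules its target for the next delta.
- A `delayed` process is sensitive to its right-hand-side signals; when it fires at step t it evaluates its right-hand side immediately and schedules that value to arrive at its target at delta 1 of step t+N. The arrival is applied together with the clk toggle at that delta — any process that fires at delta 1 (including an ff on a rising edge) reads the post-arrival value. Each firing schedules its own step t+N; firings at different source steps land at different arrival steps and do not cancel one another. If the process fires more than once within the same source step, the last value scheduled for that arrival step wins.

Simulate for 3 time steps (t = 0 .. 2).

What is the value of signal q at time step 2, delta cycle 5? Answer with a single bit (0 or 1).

1

t0.Δ0 p=0 q=1 v=1 u=1 y=1 x=1 r=1 clk=0
t0.Δ1 p=0 q=1 v=1 u=1 y=1 x=1 r=1 clk=1
t0.Δ2 p=0 q=1 v=0 u=1 y=1 x=1 r=1 clk=1
t0.Δ3 p=0 q=1 v=0 u=0 y=1 x=1 r=1 clk=1
t0.Δ4 p=0 q=1 v=0 u=0 y=1 x=1 r=0 clk=1
t0.Δ5 p=0 q=1 v=0 u=0 y=1 x=0 r=0 clk=1
t0.Δ6 p=1 q=1 v=0 u=0 y=1 x=0 r=0 clk=1
t0.Δ7 p=1 q=0 v=0 u=0 y=1 x=0 r=0 clk=1
t1.Δ0 p=1 q=0 v=0 u=0 y=1 x=0 r=0 clk=1
t1.Δ1 p=1 q=0 v=0 u=0 y=1 x=0 r=0 clk=0
t2.Δ0 p=1 q=0 v=0 u=0 y=1 x=0 r=0 clk=0
t2.Δ1 p=1 q=0 v=0 u=0 y=0 x=0 r=0 clk=1
t2.Δ2 p=0 q=1 v=1 u=0 y=0 x=0 r=0 clk=1
t2.Δ3 p=0 q=0 v=1 u=0 y=0 x=1 r=0 clk=1
t2.Δ4 p=1 q=0 v=1 u=0 y=0 x=1 r=0 clk=1
t2.Δ5 p=1 q=1 v=1 u=0 y=0 x=1 r=0 clk=1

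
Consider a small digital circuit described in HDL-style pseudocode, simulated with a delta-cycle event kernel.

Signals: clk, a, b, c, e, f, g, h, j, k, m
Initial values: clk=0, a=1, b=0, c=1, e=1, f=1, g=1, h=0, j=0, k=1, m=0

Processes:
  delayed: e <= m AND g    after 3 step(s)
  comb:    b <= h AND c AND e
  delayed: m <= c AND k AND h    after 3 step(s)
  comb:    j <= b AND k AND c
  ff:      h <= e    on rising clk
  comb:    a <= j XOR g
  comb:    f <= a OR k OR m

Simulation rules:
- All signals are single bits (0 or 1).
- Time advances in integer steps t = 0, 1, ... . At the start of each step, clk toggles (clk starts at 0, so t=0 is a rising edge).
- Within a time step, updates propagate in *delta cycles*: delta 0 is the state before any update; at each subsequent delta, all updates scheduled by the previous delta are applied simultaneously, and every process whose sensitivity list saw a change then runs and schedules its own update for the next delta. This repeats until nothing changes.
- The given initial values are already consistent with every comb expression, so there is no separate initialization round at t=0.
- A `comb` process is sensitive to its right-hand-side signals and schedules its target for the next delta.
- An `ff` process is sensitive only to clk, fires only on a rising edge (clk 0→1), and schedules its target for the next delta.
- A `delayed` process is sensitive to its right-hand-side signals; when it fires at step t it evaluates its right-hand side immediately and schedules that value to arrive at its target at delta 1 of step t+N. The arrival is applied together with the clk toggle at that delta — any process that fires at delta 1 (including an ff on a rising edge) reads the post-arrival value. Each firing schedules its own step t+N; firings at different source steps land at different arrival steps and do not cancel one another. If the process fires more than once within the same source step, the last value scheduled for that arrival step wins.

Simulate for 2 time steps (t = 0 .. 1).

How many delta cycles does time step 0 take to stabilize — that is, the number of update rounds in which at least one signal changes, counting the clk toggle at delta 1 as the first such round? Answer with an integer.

5

[bits: clk,g,c,e,b,f,m,k,j,h,a]
t=0: Δ0=01110101001 Δ1=11110101001 Δ2=11110101011 Δ3=11111101011 Δ4=11111101111 Δ5=11111101110 | 5Δ
t=1: Δ0=11111101110 Δ1=01111101110 | 1Δ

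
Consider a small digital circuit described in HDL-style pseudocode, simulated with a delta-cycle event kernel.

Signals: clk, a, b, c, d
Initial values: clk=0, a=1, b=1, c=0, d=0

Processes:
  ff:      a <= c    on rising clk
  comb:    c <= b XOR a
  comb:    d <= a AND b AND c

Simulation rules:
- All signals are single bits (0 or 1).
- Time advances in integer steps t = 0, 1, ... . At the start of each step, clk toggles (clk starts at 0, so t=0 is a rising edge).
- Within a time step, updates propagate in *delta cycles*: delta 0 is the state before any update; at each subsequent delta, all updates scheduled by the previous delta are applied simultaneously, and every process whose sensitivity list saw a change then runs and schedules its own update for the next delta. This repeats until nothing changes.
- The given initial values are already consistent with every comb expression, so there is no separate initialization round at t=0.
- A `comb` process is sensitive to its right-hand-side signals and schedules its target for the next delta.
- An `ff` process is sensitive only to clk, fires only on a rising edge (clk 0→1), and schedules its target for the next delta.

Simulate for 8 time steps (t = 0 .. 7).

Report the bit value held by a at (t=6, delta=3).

1

t=0 Δ0: c=0 b=1 d=0 a=1 clk=0
  Δ1: clk:0→1
  Δ2: a:1→0
  Δ3: c:0→1
  (3Δ to stable)
t=1 Δ0: c=1 b=1 d=0 a=0 clk=1
  Δ1: clk:1→0
  (1Δ to stable)
t=2 Δ0: c=1 b=1 d=0 a=0 clk=0
  Δ1: clk:0→1
  Δ2: a:0→1
  Δ3: c:1→0, d:0→1
  Δ4: d:1→0
  (4Δ to stable)
t=3 Δ0: c=0 b=1 d=0 a=1 clk=1
  Δ1: clk:1→0
  (1Δ to stable)
t=4 Δ0: c=0 b=1 d=0 a=1 clk=0
  Δ1: clk:0→1
  Δ2: a:1→0
  Δ3: c:0→1
  (3Δ to stable)
t=5 Δ0: c=1 b=1 d=0 a=0 clk=1
  Δ1: clk:1→0
  (1Δ to stable)
t=6 Δ0: c=1 b=1 d=0 a=0 clk=0
  Δ1: clk:0→1
  Δ2: a:0→1
  Δ3: c:1→0, d:0→1
  Δ4: d:1→0
  (4Δ to stable)
t=7 Δ0: c=0 b=1 d=0 a=1 clk=1
  Δ1: clk:1→0
  (1Δ to stable)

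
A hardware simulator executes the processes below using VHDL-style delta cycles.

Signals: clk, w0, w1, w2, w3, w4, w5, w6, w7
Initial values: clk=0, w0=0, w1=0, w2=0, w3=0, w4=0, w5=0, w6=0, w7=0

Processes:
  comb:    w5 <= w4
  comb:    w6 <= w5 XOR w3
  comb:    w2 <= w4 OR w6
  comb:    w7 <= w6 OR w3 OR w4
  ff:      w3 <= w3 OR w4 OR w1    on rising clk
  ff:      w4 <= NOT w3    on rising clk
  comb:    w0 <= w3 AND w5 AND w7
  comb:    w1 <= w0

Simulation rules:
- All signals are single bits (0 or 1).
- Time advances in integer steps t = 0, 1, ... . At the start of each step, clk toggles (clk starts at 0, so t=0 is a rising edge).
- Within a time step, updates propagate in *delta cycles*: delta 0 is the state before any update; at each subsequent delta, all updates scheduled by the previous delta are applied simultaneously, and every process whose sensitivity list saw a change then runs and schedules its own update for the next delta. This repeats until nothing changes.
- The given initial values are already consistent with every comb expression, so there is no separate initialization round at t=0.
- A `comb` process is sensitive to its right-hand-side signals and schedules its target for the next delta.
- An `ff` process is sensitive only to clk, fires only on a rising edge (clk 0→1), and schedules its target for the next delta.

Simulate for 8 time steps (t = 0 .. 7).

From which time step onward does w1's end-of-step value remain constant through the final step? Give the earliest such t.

t0.Δ0 w1=0 w2=0 w4=0 w6=0 clk=0 w3=0 w5=0 w7=0 w0=0
t0.Δ1 w1=0 w2=0 w4=0 w6=0 clk=1 w3=0 w5=0 w7=0 w0=0
t0.Δ2 w1=0 w2=0 w4=1 w6=0 clk=1 w3=0 w5=0 w7=0 w0=0
t0.Δ3 w1=0 w2=1 w4=1 w6=0 clk=1 w3=0 w5=1 w7=1 w0=0
t0.Δ4 w1=0 w2=1 w4=1 w6=1 clk=1 w3=0 w5=1 w7=1 w0=0
t1.Δ0 w1=0 w2=1 w4=1 w6=1 clk=1 w3=0 w5=1 w7=1 w0=0
t1.Δ1 w1=0 w2=1 w4=1 w6=1 clk=0 w3=0 w5=1 w7=1 w0=0
t2.Δ0 w1=0 w2=1 w4=1 w6=1 clk=0 w3=0 w5=1 w7=1 w0=0
t2.Δ1 w1=0 w2=1 w4=1 w6=1 clk=1 w3=0 w5=1 w7=1 w0=0
t2.Δ2 w1=0 w2=1 w4=1 w6=1 clk=1 w3=1 w5=1 w7=1 w0=0
t2.Δ3 w1=0 w2=1 w4=1 w6=0 clk=1 w3=1 w5=1 w7=1 w0=1
t2.Δ4 w1=1 w2=1 w4=1 w6=0 clk=1 w3=1 w5=1 w7=1 w0=1
t3.Δ0 w1=1 w2=1 w4=1 w6=0 clk=1 w3=1 w5=1 w7=1 w0=1
t3.Δ1 w1=1 w2=1 w4=1 w6=0 clk=0 w3=1 w5=1 w7=1 w0=1
t4.Δ0 w1=1 w2=1 w4=1 w6=0 clk=0 w3=1 w5=1 w7=1 w0=1
t4.Δ1 w1=1 w2=1 w4=1 w6=0 clk=1 w3=1 w5=1 w7=1 w0=1
t4.Δ2 w1=1 w2=1 w4=0 w6=0 clk=1 w3=1 w5=1 w7=1 w0=1
t4.Δ3 w1=1 w2=0 w4=0 w6=0 clk=1 w3=1 w5=0 w7=1 w0=1
t4.Δ4 w1=1 w2=0 w4=0 w6=1 clk=1 w3=1 w5=0 w7=1 w0=0
t4.Δ5 w1=0 w2=1 w4=0 w6=1 clk=1 w3=1 w5=0 w7=1 w0=0
t5.Δ0 w1=0 w2=1 w4=0 w6=1 clk=1 w3=1 w5=0 w7=1 w0=0
t5.Δ1 w1=0 w2=1 w4=0 w6=1 clk=0 w3=1 w5=0 w7=1 w0=0
t6.Δ0 w1=0 w2=1 w4=0 w6=1 clk=0 w3=1 w5=0 w7=1 w0=0
t6.Δ1 w1=0 w2=1 w4=0 w6=1 clk=1 w3=1 w5=0 w7=1 w0=0
t7.Δ0 w1=0 w2=1 w4=0 w6=1 clk=1 w3=1 w5=0 w7=1 w0=0
t7.Δ1 w1=0 w2=1 w4=0 w6=1 clk=0 w3=1 w5=0 w7=1 w0=0

4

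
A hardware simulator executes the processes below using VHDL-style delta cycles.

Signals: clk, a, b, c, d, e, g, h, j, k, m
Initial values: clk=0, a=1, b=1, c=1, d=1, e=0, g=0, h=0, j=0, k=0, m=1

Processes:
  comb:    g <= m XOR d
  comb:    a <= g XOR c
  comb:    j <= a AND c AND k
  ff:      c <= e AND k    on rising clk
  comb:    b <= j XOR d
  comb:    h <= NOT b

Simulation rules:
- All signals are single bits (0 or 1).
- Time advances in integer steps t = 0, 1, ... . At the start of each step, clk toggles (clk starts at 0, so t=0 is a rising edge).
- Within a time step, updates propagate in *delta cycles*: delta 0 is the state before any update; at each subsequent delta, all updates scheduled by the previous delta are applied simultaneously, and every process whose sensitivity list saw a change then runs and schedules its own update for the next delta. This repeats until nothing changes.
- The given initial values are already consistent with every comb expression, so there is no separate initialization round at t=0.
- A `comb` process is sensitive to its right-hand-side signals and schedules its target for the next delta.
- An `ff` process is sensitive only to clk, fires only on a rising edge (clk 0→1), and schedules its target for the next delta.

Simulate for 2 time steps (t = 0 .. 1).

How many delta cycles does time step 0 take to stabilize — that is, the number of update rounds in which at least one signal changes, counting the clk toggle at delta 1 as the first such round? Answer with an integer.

t0.Δ0 d=1 m=1 e=0 c=1 h=0 k=0 b=1 g=0 clk=0 a=1 j=0
t0.Δ1 d=1 m=1 e=0 c=1 h=0 k=0 b=1 g=0 clk=1 a=1 j=0
t0.Δ2 d=1 m=1 e=0 c=0 h=0 k=0 b=1 g=0 clk=1 a=1 j=0
t0.Δ3 d=1 m=1 e=0 c=0 h=0 k=0 b=1 g=0 clk=1 a=0 j=0
t1.Δ0 d=1 m=1 e=0 c=0 h=0 k=0 b=1 g=0 clk=1 a=0 j=0
t1.Δ1 d=1 m=1 e=0 c=0 h=0 k=0 b=1 g=0 clk=0 a=0 j=0

3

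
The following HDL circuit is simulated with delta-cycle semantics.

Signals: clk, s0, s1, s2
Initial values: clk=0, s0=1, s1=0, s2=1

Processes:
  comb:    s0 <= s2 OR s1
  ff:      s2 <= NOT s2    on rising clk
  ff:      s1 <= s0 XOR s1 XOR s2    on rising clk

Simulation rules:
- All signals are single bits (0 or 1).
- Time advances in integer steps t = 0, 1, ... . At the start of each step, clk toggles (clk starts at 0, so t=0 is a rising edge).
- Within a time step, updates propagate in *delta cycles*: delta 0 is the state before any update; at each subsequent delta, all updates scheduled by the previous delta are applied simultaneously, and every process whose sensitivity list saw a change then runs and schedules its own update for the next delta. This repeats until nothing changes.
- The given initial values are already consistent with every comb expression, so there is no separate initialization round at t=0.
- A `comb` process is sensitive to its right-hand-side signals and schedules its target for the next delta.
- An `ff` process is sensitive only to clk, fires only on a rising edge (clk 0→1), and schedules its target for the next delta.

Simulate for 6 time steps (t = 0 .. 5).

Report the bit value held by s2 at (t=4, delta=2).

t=0 Δ0: s0=1 s2=1 s1=0 clk=0
  Δ1: clk:0→1
  Δ2: s2:1→0
  Δ3: s0:1→0
  (3Δ to stable)
t=1 Δ0: s0=0 s2=0 s1=0 clk=1
  Δ1: clk:1→0
  (1Δ to stable)
t=2 Δ0: s0=0 s2=0 s1=0 clk=0
  Δ1: clk:0→1
  Δ2: s2:0→1
  Δ3: s0:0→1
  (3Δ to stable)
t=3 Δ0: s0=1 s2=1 s1=0 clk=1
  Δ1: clk:1→0
  (1Δ to stable)
t=4 Δ0: s0=1 s2=1 s1=0 clk=0
  Δ1: clk:0→1
  Δ2: s2:1→0
  Δ3: s0:1→0
  (3Δ to stable)
t=5 Δ0: s0=0 s2=0 s1=0 clk=1
  Δ1: clk:1→0
  (1Δ to stable)

0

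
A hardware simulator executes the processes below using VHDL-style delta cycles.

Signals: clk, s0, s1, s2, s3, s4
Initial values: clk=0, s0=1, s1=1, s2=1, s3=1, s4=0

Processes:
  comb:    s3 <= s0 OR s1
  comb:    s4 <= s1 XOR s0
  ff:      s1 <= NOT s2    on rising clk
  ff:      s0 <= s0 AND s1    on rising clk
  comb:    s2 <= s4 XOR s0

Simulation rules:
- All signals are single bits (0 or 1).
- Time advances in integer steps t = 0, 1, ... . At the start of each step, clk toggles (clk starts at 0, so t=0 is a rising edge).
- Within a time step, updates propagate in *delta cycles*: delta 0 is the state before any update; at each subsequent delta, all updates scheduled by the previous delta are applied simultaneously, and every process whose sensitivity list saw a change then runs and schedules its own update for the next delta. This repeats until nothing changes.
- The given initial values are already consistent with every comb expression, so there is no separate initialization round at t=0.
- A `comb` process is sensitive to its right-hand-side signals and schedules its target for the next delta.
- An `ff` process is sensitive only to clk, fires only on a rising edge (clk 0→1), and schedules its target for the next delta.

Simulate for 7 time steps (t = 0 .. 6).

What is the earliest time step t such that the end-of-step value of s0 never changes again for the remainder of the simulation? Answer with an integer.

[bits: s1,clk,s3,s0,s2,s4]
t=0: Δ0=101110 Δ1=111110 Δ2=011110 Δ3=011111 Δ4=011101 | 4Δ
t=1: Δ0=011101 Δ1=001101 | 1Δ
t=2: Δ0=001101 Δ1=011101 Δ2=111001 Δ3=111011 | 3Δ
t=3: Δ0=111011 Δ1=101011 | 1Δ
t=4: Δ0=101011 Δ1=111011 Δ2=011011 Δ3=010010 Δ4=010000 | 4Δ
t=5: Δ0=010000 Δ1=000000 | 1Δ
t=6: Δ0=000000 Δ1=010000 Δ2=110000 Δ3=111001 Δ4=111011 | 4Δ

2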